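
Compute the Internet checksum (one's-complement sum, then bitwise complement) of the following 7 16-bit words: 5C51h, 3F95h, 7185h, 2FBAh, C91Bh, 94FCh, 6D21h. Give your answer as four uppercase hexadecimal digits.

One's-complement addition (fold any carry out of bit 15 back into bit 0):
  0x5C51 + 0x3F95 = 0x09BE6
  0x9BE6 + 0x7185 = 0x10D6B → wrap carry → 0x0D6C
  0x0D6C + 0x2FBA = 0x03D26
  0x3D26 + 0xC91B = 0x10641 → wrap carry → 0x0642
  0x0642 + 0x94FC = 0x09B3E
  0x9B3E + 0x6D21 = 0x1085F → wrap carry → 0x0860
One's-complement sum = 0x0860.
Checksum = ~0x0860 & 0xFFFF = 0xF79F.

F79F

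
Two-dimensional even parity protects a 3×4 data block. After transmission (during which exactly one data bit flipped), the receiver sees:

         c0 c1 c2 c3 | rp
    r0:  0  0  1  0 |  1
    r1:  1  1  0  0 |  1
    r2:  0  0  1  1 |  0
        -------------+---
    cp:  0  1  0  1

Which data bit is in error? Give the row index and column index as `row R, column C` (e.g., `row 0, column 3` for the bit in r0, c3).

Recompute each row's even parity and compare to rp:
  r0: data parity 1, sent rp 1 → ok
  r1: data parity 0, sent rp 1 → mismatch
  r2: data parity 0, sent rp 0 → ok
Recompute each column's even parity and compare to cp:
  c0: data parity 1, sent cp 0 → mismatch
  c1: data parity 1, sent cp 1 → ok
  c2: data parity 0, sent cp 0 → ok
  c3: data parity 1, sent cp 1 → ok
Exactly one row (r1) and one column (c0) fail → the flipped bit is at their intersection.

row 1, column 0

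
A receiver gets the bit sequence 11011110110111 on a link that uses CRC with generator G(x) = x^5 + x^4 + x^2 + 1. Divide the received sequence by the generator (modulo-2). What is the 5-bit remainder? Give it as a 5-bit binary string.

Modulo-2 division of 11011110110111 by 110101:
  pos 0: 110111 XOR 110101 = 000010
  pos 4: 101011 XOR 110101 = 011110
  pos 5: 111100 XOR 110101 = 001001
  pos 7: 100111 XOR 110101 = 010010
  pos 8: 100101 XOR 110101 = 010000
Remainder = 10000 (nonzero — an error is detected).

10000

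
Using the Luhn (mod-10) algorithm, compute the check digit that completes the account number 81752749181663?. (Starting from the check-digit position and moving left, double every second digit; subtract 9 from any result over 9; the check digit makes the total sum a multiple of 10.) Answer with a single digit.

8

Partial digits right→left: 3 6 6 1 8 1 9 4 7 2 5 7 1 8
Double every second digit counting from the check-digit position (so the 1st, 3rd, 5th, ... of the partial from the right).
  doubled (with −9 where >9): 6 3 7 9 5 1 2 → sum 33
  kept as-is: 6 1 1 4 2 7 8 → sum 29
Total = 33 + 29 = 62.
Check digit = (10 − (62 mod 10)) mod 10 = 8.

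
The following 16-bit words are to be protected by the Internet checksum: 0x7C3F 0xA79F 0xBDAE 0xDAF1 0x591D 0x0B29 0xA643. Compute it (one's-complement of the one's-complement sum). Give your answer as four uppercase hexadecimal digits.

One's-complement addition (fold any carry out of bit 15 back into bit 0):
  0x7C3F + 0xA79F = 0x123DE → wrap carry → 0x23DF
  0x23DF + 0xBDAE = 0x0E18D
  0xE18D + 0xDAF1 = 0x1BC7E → wrap carry → 0xBC7F
  0xBC7F + 0x591D = 0x1159C → wrap carry → 0x159D
  0x159D + 0x0B29 = 0x020C6
  0x20C6 + 0xA643 = 0x0C709
One's-complement sum = 0xC709.
Checksum = ~0xC709 & 0xFFFF = 0x38F6.

38F6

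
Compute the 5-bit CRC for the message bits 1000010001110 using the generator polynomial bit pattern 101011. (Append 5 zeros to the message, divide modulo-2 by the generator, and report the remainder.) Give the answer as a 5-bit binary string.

Append 5 zeros: 100001000111000000. Divide by 101011 (XOR where the leading bit is 1):
  pos 0: 100001 XOR 101011 = 001010
  pos 2: 101000 XOR 101011 = 000011
  pos 6: 110111 XOR 101011 = 011100
  pos 7: 111000 XOR 101011 = 010011
  pos 8: 100110 XOR 101011 = 001101
  pos 10: 110100 XOR 101011 = 011111
  pos 11: 111110 XOR 101011 = 010101
  pos 12: 101010 XOR 101011 = 000001
Remainder (last 5 bits) = 00001. This is the CRC / FCS.

00001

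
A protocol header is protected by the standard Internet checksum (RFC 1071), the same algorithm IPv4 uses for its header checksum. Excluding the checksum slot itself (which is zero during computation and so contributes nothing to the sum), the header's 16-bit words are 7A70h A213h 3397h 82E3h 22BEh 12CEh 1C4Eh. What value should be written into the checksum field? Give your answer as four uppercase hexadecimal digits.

DB26

One's-complement addition (fold any carry out of bit 15 back into bit 0):
  0x7A70 + 0xA213 = 0x11C83 → wrap carry → 0x1C84
  0x1C84 + 0x3397 = 0x0501B
  0x501B + 0x82E3 = 0x0D2FE
  0xD2FE + 0x22BE = 0x0F5BC
  0xF5BC + 0x12CE = 0x1088A → wrap carry → 0x088B
  0x088B + 0x1C4E = 0x024D9
One's-complement sum = 0x24D9.
Checksum = ~0x24D9 & 0xFFFF = 0xDB26.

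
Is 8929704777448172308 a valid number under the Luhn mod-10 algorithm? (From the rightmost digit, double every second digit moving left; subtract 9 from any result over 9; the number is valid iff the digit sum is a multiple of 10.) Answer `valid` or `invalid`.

valid

From the right, keep odd positions and double even positions (subtract 9 from any doubled value over 9):
  doubled (positions 2,4,...): 0 4 2 8 5 5 0 9 9 → sum 42
  kept (positions 1,3,...): 8 3 7 8 4 7 4 7 2 8 → sum 58
Total = 100.
100 mod 10 = 0, so the number is valid.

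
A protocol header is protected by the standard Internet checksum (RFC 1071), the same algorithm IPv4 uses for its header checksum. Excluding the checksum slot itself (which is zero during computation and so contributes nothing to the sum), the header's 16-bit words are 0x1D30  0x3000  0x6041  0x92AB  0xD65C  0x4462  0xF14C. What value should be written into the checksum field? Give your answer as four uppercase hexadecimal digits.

B3D6

One's-complement addition (fold any carry out of bit 15 back into bit 0):
  0x1D30 + 0x3000 = 0x04D30
  0x4D30 + 0x6041 = 0x0AD71
  0xAD71 + 0x92AB = 0x1401C → wrap carry → 0x401D
  0x401D + 0xD65C = 0x11679 → wrap carry → 0x167A
  0x167A + 0x4462 = 0x05ADC
  0x5ADC + 0xF14C = 0x14C28 → wrap carry → 0x4C29
One's-complement sum = 0x4C29.
Checksum = ~0x4C29 & 0xFFFF = 0xB3D6.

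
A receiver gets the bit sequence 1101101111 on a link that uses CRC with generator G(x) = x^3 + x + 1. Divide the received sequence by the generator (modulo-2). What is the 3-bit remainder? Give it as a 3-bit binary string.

Modulo-2 division of 1101101111 by 1011:
  pos 0: 1101 XOR 1011 = 0110
  pos 1: 1101 XOR 1011 = 0110
  pos 2: 1100 XOR 1011 = 0111
  pos 3: 1111 XOR 1011 = 0100
  pos 4: 1001 XOR 1011 = 0010
  pos 6: 1011 XOR 1011 = 0000
Remainder = 000 (zero — the frame passes the CRC check).

000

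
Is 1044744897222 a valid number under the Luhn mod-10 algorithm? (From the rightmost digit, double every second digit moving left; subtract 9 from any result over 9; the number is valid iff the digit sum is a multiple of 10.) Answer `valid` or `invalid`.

From the right, keep odd positions and double even positions (subtract 9 from any doubled value over 9):
  doubled (positions 2,4,...): 4 5 7 8 8 0 → sum 32
  kept (positions 1,3,...): 2 2 9 4 7 4 1 → sum 29
Total = 61.
61 mod 10 = 1, so the number is invalid.

invalid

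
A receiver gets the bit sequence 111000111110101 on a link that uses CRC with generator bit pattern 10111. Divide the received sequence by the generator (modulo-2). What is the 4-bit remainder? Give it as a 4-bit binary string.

Modulo-2 division of 111000111110101 by 10111:
  pos 0: 11100 XOR 10111 = 01011
  pos 1: 10110 XOR 10111 = 00001
  pos 5: 11111 XOR 10111 = 01000
  pos 6: 10001 XOR 10111 = 00110
  pos 8: 11001 XOR 10111 = 01110
  pos 9: 11100 XOR 10111 = 01011
  pos 10: 10111 XOR 10111 = 00000
Remainder = 0000 (zero — the frame passes the CRC check).

0000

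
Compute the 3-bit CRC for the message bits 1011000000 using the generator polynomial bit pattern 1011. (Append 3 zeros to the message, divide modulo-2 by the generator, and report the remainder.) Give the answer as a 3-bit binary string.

Append 3 zeros: 1011000000000. Divide by 1011 (XOR where the leading bit is 1):
  pos 0: 1011 XOR 1011 = 0000
Remainder (last 3 bits) = 000. This is the CRC / FCS.

000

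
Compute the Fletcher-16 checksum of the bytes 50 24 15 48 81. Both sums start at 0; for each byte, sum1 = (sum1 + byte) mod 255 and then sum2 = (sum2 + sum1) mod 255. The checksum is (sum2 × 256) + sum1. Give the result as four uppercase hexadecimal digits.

Running sums (mod 255):
  after byte 0 (50): sum1=50, sum2=50
  after byte 1 (24): sum1=74, sum2=124
  after byte 2 (15): sum1=89, sum2=213
  after byte 3 (48): sum1=137, sum2=95
  after byte 4 (81): sum1=218, sum2=58
Checksum = sum2·256 + sum1 = 58·256 + 218 = 15066 = 0x3ADA.

3ADA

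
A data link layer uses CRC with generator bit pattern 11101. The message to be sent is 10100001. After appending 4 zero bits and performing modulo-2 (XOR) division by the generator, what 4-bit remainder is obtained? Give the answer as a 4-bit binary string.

0100

Append 4 zeros: 101000010000. Divide by 11101 (XOR where the leading bit is 1):
  pos 0: 10100 XOR 11101 = 01001
  pos 1: 10010 XOR 11101 = 01111
  pos 2: 11110 XOR 11101 = 00011
  pos 5: 11100 XOR 11101 = 00001
Remainder (last 4 bits) = 0100. This is the CRC / FCS.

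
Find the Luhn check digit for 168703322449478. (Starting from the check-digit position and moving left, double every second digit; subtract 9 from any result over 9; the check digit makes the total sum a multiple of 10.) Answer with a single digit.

0

Partial digits right→left: 8 7 4 9 4 4 2 2 3 3 0 7 8 6 1
Double every second digit counting from the check-digit position (so the 1st, 3rd, 5th, ... of the partial from the right).
  doubled (with −9 where >9): 7 8 8 4 6 0 7 2 → sum 42
  kept as-is: 7 9 4 2 3 7 6 → sum 38
Total = 42 + 38 = 80.
Check digit = (10 − (80 mod 10)) mod 10 = 0.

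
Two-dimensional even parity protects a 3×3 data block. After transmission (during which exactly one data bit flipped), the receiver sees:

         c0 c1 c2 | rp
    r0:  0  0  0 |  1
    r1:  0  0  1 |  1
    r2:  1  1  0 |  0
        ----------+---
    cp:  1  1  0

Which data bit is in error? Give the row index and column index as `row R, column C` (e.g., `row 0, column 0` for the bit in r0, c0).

Recompute each row's even parity and compare to rp:
  r0: data parity 0, sent rp 1 → mismatch
  r1: data parity 1, sent rp 1 → ok
  r2: data parity 0, sent rp 0 → ok
Recompute each column's even parity and compare to cp:
  c0: data parity 1, sent cp 1 → ok
  c1: data parity 1, sent cp 1 → ok
  c2: data parity 1, sent cp 0 → mismatch
Exactly one row (r0) and one column (c2) fail → the flipped bit is at their intersection.

row 0, column 2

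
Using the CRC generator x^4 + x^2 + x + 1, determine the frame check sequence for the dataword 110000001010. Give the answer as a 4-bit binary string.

Append 4 zeros: 1100000010100000. Divide by 10111 (XOR where the leading bit is 1):
  pos 0: 11000 XOR 10111 = 01111
  pos 1: 11110 XOR 10111 = 01001
  pos 2: 10010 XOR 10111 = 00101
  pos 4: 10101 XOR 10111 = 00010
  pos 7: 10010 XOR 10111 = 00101
  pos 9: 10100 XOR 10111 = 00011
Remainder (last 4 bits) = 1100. This is the CRC / FCS.

1100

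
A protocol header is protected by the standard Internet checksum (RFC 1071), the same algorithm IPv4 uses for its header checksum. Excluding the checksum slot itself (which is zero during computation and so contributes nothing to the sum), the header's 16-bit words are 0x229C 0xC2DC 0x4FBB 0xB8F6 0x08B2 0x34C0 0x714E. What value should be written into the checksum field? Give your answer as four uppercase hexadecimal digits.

6314

One's-complement addition (fold any carry out of bit 15 back into bit 0):
  0x229C + 0xC2DC = 0x0E578
  0xE578 + 0x4FBB = 0x13533 → wrap carry → 0x3534
  0x3534 + 0xB8F6 = 0x0EE2A
  0xEE2A + 0x08B2 = 0x0F6DC
  0xF6DC + 0x34C0 = 0x12B9C → wrap carry → 0x2B9D
  0x2B9D + 0x714E = 0x09CEB
One's-complement sum = 0x9CEB.
Checksum = ~0x9CEB & 0xFFFF = 0x6314.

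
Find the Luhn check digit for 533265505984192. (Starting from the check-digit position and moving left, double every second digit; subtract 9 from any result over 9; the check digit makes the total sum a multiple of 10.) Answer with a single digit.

3

Partial digits right→left: 2 9 1 4 8 9 5 0 5 5 6 2 3 3 5
Double every second digit counting from the check-digit position (so the 1st, 3rd, 5th, ... of the partial from the right).
  doubled (with −9 where >9): 4 2 7 1 1 3 6 1 → sum 25
  kept as-is: 9 4 9 0 5 2 3 → sum 32
Total = 25 + 32 = 57.
Check digit = (10 − (57 mod 10)) mod 10 = 3.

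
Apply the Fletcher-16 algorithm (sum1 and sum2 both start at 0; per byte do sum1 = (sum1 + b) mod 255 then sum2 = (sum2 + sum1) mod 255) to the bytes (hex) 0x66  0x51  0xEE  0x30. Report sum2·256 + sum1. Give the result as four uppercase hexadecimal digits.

9BD6

Running sums (mod 255):
  after byte 0 (0x66): sum1=102, sum2=102
  after byte 1 (0x51): sum1=183, sum2=30
  after byte 2 (0xEE): sum1=166, sum2=196
  after byte 3 (0x30): sum1=214, sum2=155
Checksum = sum2·256 + sum1 = 155·256 + 214 = 39894 = 0x9BD6.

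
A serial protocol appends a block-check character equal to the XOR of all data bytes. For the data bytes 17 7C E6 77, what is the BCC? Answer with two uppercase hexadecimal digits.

FA

XOR the bytes together:
  start with 0x17
  0x17 ⊕ 0x7C = 0x6B
  0x6B ⊕ 0xE6 = 0x8D
  0x8D ⊕ 0x77 = 0xFA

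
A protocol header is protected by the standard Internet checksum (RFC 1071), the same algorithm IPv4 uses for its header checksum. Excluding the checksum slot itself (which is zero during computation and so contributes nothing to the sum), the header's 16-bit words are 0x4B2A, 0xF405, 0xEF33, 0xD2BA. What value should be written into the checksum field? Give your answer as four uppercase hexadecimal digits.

FEE0

One's-complement addition (fold any carry out of bit 15 back into bit 0):
  0x4B2A + 0xF405 = 0x13F2F → wrap carry → 0x3F30
  0x3F30 + 0xEF33 = 0x12E63 → wrap carry → 0x2E64
  0x2E64 + 0xD2BA = 0x1011E → wrap carry → 0x011F
One's-complement sum = 0x011F.
Checksum = ~0x011F & 0xFFFF = 0xFEE0.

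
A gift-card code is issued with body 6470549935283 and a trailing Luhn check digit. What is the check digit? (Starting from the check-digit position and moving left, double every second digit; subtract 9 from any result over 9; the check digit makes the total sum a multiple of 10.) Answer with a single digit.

Partial digits right→left: 3 8 2 5 3 9 9 4 5 0 7 4 6
Double every second digit counting from the check-digit position (so the 1st, 3rd, 5th, ... of the partial from the right).
  doubled (with −9 where >9): 6 4 6 9 1 5 3 → sum 34
  kept as-is: 8 5 9 4 0 4 → sum 30
Total = 34 + 30 = 64.
Check digit = (10 − (64 mod 10)) mod 10 = 6.

6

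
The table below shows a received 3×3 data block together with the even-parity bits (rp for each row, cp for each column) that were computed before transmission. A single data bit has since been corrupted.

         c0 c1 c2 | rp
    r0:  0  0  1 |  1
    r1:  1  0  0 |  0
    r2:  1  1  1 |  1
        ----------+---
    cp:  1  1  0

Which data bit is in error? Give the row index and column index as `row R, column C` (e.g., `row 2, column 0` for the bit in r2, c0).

Recompute each row's even parity and compare to rp:
  r0: data parity 1, sent rp 1 → ok
  r1: data parity 1, sent rp 0 → mismatch
  r2: data parity 1, sent rp 1 → ok
Recompute each column's even parity and compare to cp:
  c0: data parity 0, sent cp 1 → mismatch
  c1: data parity 1, sent cp 1 → ok
  c2: data parity 0, sent cp 0 → ok
Exactly one row (r1) and one column (c0) fail → the flipped bit is at their intersection.

row 1, column 0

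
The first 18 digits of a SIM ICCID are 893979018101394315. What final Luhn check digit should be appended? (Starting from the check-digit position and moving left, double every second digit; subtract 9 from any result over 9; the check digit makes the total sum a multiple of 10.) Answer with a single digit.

Partial digits right→left: 5 1 3 4 9 3 1 0 1 8 1 0 9 7 9 3 9 8
Double every second digit counting from the check-digit position (so the 1st, 3rd, 5th, ... of the partial from the right).
  doubled (with −9 where >9): 1 6 9 2 2 2 9 9 9 → sum 49
  kept as-is: 1 4 3 0 8 0 7 3 8 → sum 34
Total = 49 + 34 = 83.
Check digit = (10 − (83 mod 10)) mod 10 = 7.

7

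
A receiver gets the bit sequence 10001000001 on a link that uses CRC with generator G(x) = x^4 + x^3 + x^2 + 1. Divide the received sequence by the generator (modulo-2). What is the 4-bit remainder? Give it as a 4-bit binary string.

Modulo-2 division of 10001000001 by 11101:
  pos 0: 10001 XOR 11101 = 01100
  pos 1: 11000 XOR 11101 = 00101
  pos 3: 10100 XOR 11101 = 01001
  pos 4: 10010 XOR 11101 = 01111
  pos 5: 11110 XOR 11101 = 00011
Remainder = 0111 (nonzero — an error is detected).

0111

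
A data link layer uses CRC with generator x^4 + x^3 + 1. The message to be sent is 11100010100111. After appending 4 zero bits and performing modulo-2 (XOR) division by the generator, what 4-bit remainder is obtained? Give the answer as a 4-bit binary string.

Append 4 zeros: 111000101001110000. Divide by 11001 (XOR where the leading bit is 1):
  pos 0: 11100 XOR 11001 = 00101
  pos 2: 10101 XOR 11001 = 01100
  pos 3: 11000 XOR 11001 = 00001
  pos 7: 11001 XOR 11001 = 00000
  pos 12: 11000 XOR 11001 = 00001
Remainder (last 4 bits) = 0010. This is the CRC / FCS.

0010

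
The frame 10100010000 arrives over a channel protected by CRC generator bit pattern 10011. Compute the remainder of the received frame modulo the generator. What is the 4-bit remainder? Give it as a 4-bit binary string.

Modulo-2 division of 10100010000 by 10011:
  pos 0: 10100 XOR 10011 = 00111
  pos 2: 11101 XOR 10011 = 01110
  pos 3: 11100 XOR 10011 = 01111
  pos 4: 11110 XOR 10011 = 01101
  pos 5: 11010 XOR 10011 = 01001
  pos 6: 10010 XOR 10011 = 00001
Remainder = 0001 (nonzero — an error is detected).

0001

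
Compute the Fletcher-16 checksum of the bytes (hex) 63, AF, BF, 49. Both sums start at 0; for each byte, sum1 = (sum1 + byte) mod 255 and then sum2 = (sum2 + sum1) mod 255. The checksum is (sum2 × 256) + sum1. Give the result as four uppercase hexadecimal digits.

Running sums (mod 255):
  after byte 0 (63): sum1=99, sum2=99
  after byte 1 (AF): sum1=19, sum2=118
  after byte 2 (BF): sum1=210, sum2=73
  after byte 3 (49): sum1=28, sum2=101
Checksum = sum2·256 + sum1 = 101·256 + 28 = 25884 = 0x651C.

651C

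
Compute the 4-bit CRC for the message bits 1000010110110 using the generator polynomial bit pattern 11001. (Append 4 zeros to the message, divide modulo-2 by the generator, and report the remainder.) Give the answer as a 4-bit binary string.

0000

Append 4 zeros: 10000101101100000. Divide by 11001 (XOR where the leading bit is 1):
  pos 0: 10000 XOR 11001 = 01001
  pos 1: 10011 XOR 11001 = 01010
  pos 2: 10100 XOR 11001 = 01101
  pos 3: 11011 XOR 11001 = 00010
  pos 6: 10101 XOR 11001 = 01100
  pos 7: 11001 XOR 11001 = 00000
Remainder (last 4 bits) = 0000. This is the CRC / FCS.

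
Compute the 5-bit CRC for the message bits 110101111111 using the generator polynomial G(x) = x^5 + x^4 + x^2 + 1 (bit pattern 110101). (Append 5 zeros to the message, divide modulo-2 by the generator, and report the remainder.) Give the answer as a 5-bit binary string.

Append 5 zeros: 11010111111100000. Divide by 110101 (XOR where the leading bit is 1):
  pos 0: 110101 XOR 110101 = 000000
  pos 6: 111111 XOR 110101 = 001010
  pos 8: 101000 XOR 110101 = 011101
  pos 9: 111010 XOR 110101 = 001111
  pos 11: 111100 XOR 110101 = 001001
Remainder (last 5 bits) = 01001. This is the CRC / FCS.

01001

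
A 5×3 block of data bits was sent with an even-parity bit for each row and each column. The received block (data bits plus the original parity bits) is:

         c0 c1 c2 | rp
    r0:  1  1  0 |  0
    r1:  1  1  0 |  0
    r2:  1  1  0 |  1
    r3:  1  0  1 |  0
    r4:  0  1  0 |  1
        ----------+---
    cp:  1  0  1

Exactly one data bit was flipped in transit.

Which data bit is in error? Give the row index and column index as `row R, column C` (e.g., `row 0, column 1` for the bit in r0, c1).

Recompute each row's even parity and compare to rp:
  r0: data parity 0, sent rp 0 → ok
  r1: data parity 0, sent rp 0 → ok
  r2: data parity 0, sent rp 1 → mismatch
  r3: data parity 0, sent rp 0 → ok
  r4: data parity 1, sent rp 1 → ok
Recompute each column's even parity and compare to cp:
  c0: data parity 0, sent cp 1 → mismatch
  c1: data parity 0, sent cp 0 → ok
  c2: data parity 1, sent cp 1 → ok
Exactly one row (r2) and one column (c0) fail → the flipped bit is at their intersection.

row 2, column 0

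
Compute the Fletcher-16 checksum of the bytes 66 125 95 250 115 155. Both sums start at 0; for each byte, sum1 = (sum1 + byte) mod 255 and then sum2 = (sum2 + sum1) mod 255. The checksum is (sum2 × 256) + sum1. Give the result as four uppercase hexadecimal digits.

Running sums (mod 255):
  after byte 0 (66): sum1=66, sum2=66
  after byte 1 (125): sum1=191, sum2=2
  after byte 2 (95): sum1=31, sum2=33
  after byte 3 (250): sum1=26, sum2=59
  after byte 4 (115): sum1=141, sum2=200
  after byte 5 (155): sum1=41, sum2=241
Checksum = sum2·256 + sum1 = 241·256 + 41 = 61737 = 0xF129.

F129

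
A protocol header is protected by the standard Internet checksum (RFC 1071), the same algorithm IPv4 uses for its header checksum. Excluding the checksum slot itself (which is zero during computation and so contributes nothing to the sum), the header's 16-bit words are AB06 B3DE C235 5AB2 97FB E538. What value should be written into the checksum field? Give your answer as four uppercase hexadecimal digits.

One's-complement addition (fold any carry out of bit 15 back into bit 0):
  0xAB06 + 0xB3DE = 0x15EE4 → wrap carry → 0x5EE5
  0x5EE5 + 0xC235 = 0x1211A → wrap carry → 0x211B
  0x211B + 0x5AB2 = 0x07BCD
  0x7BCD + 0x97FB = 0x113C8 → wrap carry → 0x13C9
  0x13C9 + 0xE538 = 0x0F901
One's-complement sum = 0xF901.
Checksum = ~0xF901 & 0xFFFF = 0x06FE.

06FE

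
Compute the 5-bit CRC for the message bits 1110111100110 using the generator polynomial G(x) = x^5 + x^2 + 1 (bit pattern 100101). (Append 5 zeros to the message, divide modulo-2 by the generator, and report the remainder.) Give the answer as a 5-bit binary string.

01101

Append 5 zeros: 111011110011000000. Divide by 100101 (XOR where the leading bit is 1):
  pos 0: 111011 XOR 100101 = 011110
  pos 1: 111101 XOR 100101 = 011000
  pos 2: 110001 XOR 100101 = 010100
  pos 3: 101000 XOR 100101 = 001101
  pos 5: 110101 XOR 100101 = 010000
  pos 6: 100001 XOR 100101 = 000100
  pos 9: 100000 XOR 100101 = 000101
  pos 12: 101000 XOR 100101 = 001101
Remainder (last 5 bits) = 01101. This is the CRC / FCS.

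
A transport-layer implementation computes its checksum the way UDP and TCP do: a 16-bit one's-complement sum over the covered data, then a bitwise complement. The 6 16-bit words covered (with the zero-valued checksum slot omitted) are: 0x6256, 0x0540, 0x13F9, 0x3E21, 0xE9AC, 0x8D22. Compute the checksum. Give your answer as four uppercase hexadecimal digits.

One's-complement addition (fold any carry out of bit 15 back into bit 0):
  0x6256 + 0x0540 = 0x06796
  0x6796 + 0x13F9 = 0x07B8F
  0x7B8F + 0x3E21 = 0x0B9B0
  0xB9B0 + 0xE9AC = 0x1A35C → wrap carry → 0xA35D
  0xA35D + 0x8D22 = 0x1307F → wrap carry → 0x3080
One's-complement sum = 0x3080.
Checksum = ~0x3080 & 0xFFFF = 0xCF7F.

CF7F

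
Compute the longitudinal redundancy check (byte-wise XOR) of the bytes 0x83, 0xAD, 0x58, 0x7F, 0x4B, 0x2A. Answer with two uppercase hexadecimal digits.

68

XOR the bytes together:
  start with 0x83
  0x83 ⊕ 0xAD = 0x2E
  0x2E ⊕ 0x58 = 0x76
  0x76 ⊕ 0x7F = 0x09
  0x09 ⊕ 0x4B = 0x42
  0x42 ⊕ 0x2A = 0x68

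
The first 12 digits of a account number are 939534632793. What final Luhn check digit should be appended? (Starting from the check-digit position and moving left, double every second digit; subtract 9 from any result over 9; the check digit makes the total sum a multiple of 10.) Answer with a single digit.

Partial digits right→left: 3 9 7 2 3 6 4 3 5 9 3 9
Double every second digit counting from the check-digit position (so the 1st, 3rd, 5th, ... of the partial from the right).
  doubled (with −9 where >9): 6 5 6 8 1 6 → sum 32
  kept as-is: 9 2 6 3 9 9 → sum 38
Total = 32 + 38 = 70.
Check digit = (10 − (70 mod 10)) mod 10 = 0.

0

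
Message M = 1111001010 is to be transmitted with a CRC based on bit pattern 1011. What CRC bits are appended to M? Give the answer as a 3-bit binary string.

101

Append 3 zeros: 1111001010000. Divide by 1011 (XOR where the leading bit is 1):
  pos 0: 1111 XOR 1011 = 0100
  pos 1: 1000 XOR 1011 = 0011
  pos 3: 1101 XOR 1011 = 0110
  pos 4: 1100 XOR 1011 = 0111
  pos 5: 1111 XOR 1011 = 0100
  pos 6: 1000 XOR 1011 = 0011
  pos 8: 1100 XOR 1011 = 0111
  pos 9: 1110 XOR 1011 = 0101
Remainder (last 3 bits) = 101. This is the CRC / FCS.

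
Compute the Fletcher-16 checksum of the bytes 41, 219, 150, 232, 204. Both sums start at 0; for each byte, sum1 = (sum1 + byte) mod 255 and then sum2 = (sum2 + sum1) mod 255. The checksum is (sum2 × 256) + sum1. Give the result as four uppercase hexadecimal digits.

9F51

Running sums (mod 255):
  after byte 0 (41): sum1=41, sum2=41
  after byte 1 (219): sum1=5, sum2=46
  after byte 2 (150): sum1=155, sum2=201
  after byte 3 (232): sum1=132, sum2=78
  after byte 4 (204): sum1=81, sum2=159
Checksum = sum2·256 + sum1 = 159·256 + 81 = 40785 = 0x9F51.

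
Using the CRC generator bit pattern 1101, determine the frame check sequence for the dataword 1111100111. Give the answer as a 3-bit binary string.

Append 3 zeros: 1111100111000. Divide by 1101 (XOR where the leading bit is 1):
  pos 0: 1111 XOR 1101 = 0010
  pos 2: 1010 XOR 1101 = 0111
  pos 3: 1110 XOR 1101 = 0011
  pos 5: 1111 XOR 1101 = 0010
  pos 7: 1010 XOR 1101 = 0111
  pos 8: 1110 XOR 1101 = 0011
Remainder (last 3 bits) = 110. This is the CRC / FCS.

110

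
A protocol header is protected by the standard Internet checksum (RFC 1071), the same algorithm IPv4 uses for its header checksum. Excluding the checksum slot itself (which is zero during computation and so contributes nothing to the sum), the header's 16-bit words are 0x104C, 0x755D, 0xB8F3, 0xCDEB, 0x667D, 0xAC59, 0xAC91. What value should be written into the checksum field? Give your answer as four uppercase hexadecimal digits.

One's-complement addition (fold any carry out of bit 15 back into bit 0):
  0x104C + 0x755D = 0x085A9
  0x85A9 + 0xB8F3 = 0x13E9C → wrap carry → 0x3E9D
  0x3E9D + 0xCDEB = 0x10C88 → wrap carry → 0x0C89
  0x0C89 + 0x667D = 0x07306
  0x7306 + 0xAC59 = 0x11F5F → wrap carry → 0x1F60
  0x1F60 + 0xAC91 = 0x0CBF1
One's-complement sum = 0xCBF1.
Checksum = ~0xCBF1 & 0xFFFF = 0x340E.

340E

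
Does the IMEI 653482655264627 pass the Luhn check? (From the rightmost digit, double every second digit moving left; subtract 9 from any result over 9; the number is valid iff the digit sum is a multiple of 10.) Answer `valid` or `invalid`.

invalid

From the right, keep odd positions and double even positions (subtract 9 from any doubled value over 9):
  doubled (positions 2,4,...): 4 8 4 1 4 8 1 → sum 30
  kept (positions 1,3,...): 7 6 6 5 6 8 3 6 → sum 47
Total = 77.
77 mod 10 = 7, so the number is invalid.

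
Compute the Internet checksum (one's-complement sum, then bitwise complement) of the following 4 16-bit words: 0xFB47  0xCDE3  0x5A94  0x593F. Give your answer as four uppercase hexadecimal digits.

One's-complement addition (fold any carry out of bit 15 back into bit 0):
  0xFB47 + 0xCDE3 = 0x1C92A → wrap carry → 0xC92B
  0xC92B + 0x5A94 = 0x123BF → wrap carry → 0x23C0
  0x23C0 + 0x593F = 0x07CFF
One's-complement sum = 0x7CFF.
Checksum = ~0x7CFF & 0xFFFF = 0x8300.

8300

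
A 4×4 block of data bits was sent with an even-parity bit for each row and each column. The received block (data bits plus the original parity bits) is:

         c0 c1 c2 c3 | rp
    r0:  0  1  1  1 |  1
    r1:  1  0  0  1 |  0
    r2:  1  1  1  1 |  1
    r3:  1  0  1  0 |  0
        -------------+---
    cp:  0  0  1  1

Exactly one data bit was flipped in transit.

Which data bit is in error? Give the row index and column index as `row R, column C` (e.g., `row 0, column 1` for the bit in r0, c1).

Recompute each row's even parity and compare to rp:
  r0: data parity 1, sent rp 1 → ok
  r1: data parity 0, sent rp 0 → ok
  r2: data parity 0, sent rp 1 → mismatch
  r3: data parity 0, sent rp 0 → ok
Recompute each column's even parity and compare to cp:
  c0: data parity 1, sent cp 0 → mismatch
  c1: data parity 0, sent cp 0 → ok
  c2: data parity 1, sent cp 1 → ok
  c3: data parity 1, sent cp 1 → ok
Exactly one row (r2) and one column (c0) fail → the flipped bit is at their intersection.

row 2, column 0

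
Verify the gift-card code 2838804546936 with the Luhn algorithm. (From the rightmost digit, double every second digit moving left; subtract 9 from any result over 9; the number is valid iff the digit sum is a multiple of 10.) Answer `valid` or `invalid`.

valid

From the right, keep odd positions and double even positions (subtract 9 from any doubled value over 9):
  doubled (positions 2,4,...): 6 3 1 0 7 7 → sum 24
  kept (positions 1,3,...): 6 9 4 4 8 3 2 → sum 36
Total = 60.
60 mod 10 = 0, so the number is valid.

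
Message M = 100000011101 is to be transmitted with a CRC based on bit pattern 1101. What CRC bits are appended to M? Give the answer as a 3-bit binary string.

000

Append 3 zeros: 100000011101000. Divide by 1101 (XOR where the leading bit is 1):
  pos 0: 1000 XOR 1101 = 0101
  pos 1: 1010 XOR 1101 = 0111
  pos 2: 1110 XOR 1101 = 0011
  pos 4: 1101 XOR 1101 = 0000
  pos 8: 1101 XOR 1101 = 0000
Remainder (last 3 bits) = 000. This is the CRC / FCS.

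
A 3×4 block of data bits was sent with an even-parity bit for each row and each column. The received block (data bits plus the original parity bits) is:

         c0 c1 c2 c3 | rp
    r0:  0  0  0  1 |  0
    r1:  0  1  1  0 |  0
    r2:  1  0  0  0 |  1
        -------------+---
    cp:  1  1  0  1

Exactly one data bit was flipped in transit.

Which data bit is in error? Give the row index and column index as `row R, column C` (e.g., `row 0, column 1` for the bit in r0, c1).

row 0, column 2

Recompute each row's even parity and compare to rp:
  r0: data parity 1, sent rp 0 → mismatch
  r1: data parity 0, sent rp 0 → ok
  r2: data parity 1, sent rp 1 → ok
Recompute each column's even parity and compare to cp:
  c0: data parity 1, sent cp 1 → ok
  c1: data parity 1, sent cp 1 → ok
  c2: data parity 1, sent cp 0 → mismatch
  c3: data parity 1, sent cp 1 → ok
Exactly one row (r0) and one column (c2) fail → the flipped bit is at their intersection.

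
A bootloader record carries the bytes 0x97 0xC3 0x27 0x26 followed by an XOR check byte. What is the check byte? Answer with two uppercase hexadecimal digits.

XOR the bytes together:
  start with 0x97
  0x97 ⊕ 0xC3 = 0x54
  0x54 ⊕ 0x27 = 0x73
  0x73 ⊕ 0x26 = 0x55

55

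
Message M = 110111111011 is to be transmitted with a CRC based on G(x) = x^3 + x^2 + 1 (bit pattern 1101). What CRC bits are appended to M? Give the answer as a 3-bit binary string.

110

Append 3 zeros: 110111111011000. Divide by 1101 (XOR where the leading bit is 1):
  pos 0: 1101 XOR 1101 = 0000
  pos 4: 1111 XOR 1101 = 0010
  pos 6: 1010 XOR 1101 = 0111
  pos 7: 1111 XOR 1101 = 0010
  pos 9: 1010 XOR 1101 = 0111
  pos 10: 1110 XOR 1101 = 0011
Remainder (last 3 bits) = 110. This is the CRC / FCS.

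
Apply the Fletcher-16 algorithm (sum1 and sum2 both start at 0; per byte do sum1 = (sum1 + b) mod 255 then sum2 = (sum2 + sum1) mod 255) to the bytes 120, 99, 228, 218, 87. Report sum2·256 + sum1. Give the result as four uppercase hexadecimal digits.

Running sums (mod 255):
  after byte 0 (120): sum1=120, sum2=120
  after byte 1 (99): sum1=219, sum2=84
  after byte 2 (228): sum1=192, sum2=21
  after byte 3 (218): sum1=155, sum2=176
  after byte 4 (87): sum1=242, sum2=163
Checksum = sum2·256 + sum1 = 163·256 + 242 = 41970 = 0xA3F2.

A3F2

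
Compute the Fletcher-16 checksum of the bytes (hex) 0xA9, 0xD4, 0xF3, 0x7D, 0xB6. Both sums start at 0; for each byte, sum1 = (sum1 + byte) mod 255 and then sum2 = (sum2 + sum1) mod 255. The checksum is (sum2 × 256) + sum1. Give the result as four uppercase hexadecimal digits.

Running sums (mod 255):
  after byte 0 (0xA9): sum1=169, sum2=169
  after byte 1 (0xD4): sum1=126, sum2=40
  after byte 2 (0xF3): sum1=114, sum2=154
  after byte 3 (0x7D): sum1=239, sum2=138
  after byte 4 (0xB6): sum1=166, sum2=49
Checksum = sum2·256 + sum1 = 49·256 + 166 = 12710 = 0x31A6.

31A6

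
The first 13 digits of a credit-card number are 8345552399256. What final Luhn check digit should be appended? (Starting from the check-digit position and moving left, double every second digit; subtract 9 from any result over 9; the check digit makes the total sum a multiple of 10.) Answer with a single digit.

Partial digits right→left: 6 5 2 9 9 3 2 5 5 5 4 3 8
Double every second digit counting from the check-digit position (so the 1st, 3rd, 5th, ... of the partial from the right).
  doubled (with −9 where >9): 3 4 9 4 1 8 7 → sum 36
  kept as-is: 5 9 3 5 5 3 → sum 30
Total = 36 + 30 = 66.
Check digit = (10 − (66 mod 10)) mod 10 = 4.

4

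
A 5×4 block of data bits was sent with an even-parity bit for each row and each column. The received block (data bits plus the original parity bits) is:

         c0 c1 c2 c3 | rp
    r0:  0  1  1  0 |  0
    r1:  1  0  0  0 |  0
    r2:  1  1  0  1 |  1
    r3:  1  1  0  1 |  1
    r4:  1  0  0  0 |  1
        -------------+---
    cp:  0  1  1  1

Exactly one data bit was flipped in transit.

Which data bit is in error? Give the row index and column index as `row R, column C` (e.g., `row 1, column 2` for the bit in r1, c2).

row 1, column 3

Recompute each row's even parity and compare to rp:
  r0: data parity 0, sent rp 0 → ok
  r1: data parity 1, sent rp 0 → mismatch
  r2: data parity 1, sent rp 1 → ok
  r3: data parity 1, sent rp 1 → ok
  r4: data parity 1, sent rp 1 → ok
Recompute each column's even parity and compare to cp:
  c0: data parity 0, sent cp 0 → ok
  c1: data parity 1, sent cp 1 → ok
  c2: data parity 1, sent cp 1 → ok
  c3: data parity 0, sent cp 1 → mismatch
Exactly one row (r1) and one column (c3) fail → the flipped bit is at their intersection.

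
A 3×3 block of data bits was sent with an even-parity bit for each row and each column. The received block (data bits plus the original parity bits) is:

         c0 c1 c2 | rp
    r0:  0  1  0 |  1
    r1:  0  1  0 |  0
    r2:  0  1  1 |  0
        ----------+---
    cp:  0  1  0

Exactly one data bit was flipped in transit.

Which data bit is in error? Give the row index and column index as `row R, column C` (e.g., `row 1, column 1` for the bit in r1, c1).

row 1, column 2

Recompute each row's even parity and compare to rp:
  r0: data parity 1, sent rp 1 → ok
  r1: data parity 1, sent rp 0 → mismatch
  r2: data parity 0, sent rp 0 → ok
Recompute each column's even parity and compare to cp:
  c0: data parity 0, sent cp 0 → ok
  c1: data parity 1, sent cp 1 → ok
  c2: data parity 1, sent cp 0 → mismatch
Exactly one row (r1) and one column (c2) fail → the flipped bit is at their intersection.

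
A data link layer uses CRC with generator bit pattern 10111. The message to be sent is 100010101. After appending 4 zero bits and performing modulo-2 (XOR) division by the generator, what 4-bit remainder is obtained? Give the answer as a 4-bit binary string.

0000

Append 4 zeros: 1000101010000. Divide by 10111 (XOR where the leading bit is 1):
  pos 0: 10001 XOR 10111 = 00110
  pos 2: 11001 XOR 10111 = 01110
  pos 3: 11100 XOR 10111 = 01011
  pos 4: 10111 XOR 10111 = 00000
Remainder (last 4 bits) = 0000. This is the CRC / FCS.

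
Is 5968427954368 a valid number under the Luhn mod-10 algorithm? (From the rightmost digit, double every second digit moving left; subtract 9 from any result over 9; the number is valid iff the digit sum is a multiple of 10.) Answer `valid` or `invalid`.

invalid

From the right, keep odd positions and double even positions (subtract 9 from any doubled value over 9):
  doubled (positions 2,4,...): 3 8 9 4 7 9 → sum 40
  kept (positions 1,3,...): 8 3 5 7 4 6 5 → sum 38
Total = 78.
78 mod 10 = 8, so the number is invalid.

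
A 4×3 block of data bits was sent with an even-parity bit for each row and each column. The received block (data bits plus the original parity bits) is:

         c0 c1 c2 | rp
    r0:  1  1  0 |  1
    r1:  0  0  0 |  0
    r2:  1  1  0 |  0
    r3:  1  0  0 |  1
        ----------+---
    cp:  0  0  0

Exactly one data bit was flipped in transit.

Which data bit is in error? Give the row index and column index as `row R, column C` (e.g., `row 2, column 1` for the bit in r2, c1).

row 0, column 0

Recompute each row's even parity and compare to rp:
  r0: data parity 0, sent rp 1 → mismatch
  r1: data parity 0, sent rp 0 → ok
  r2: data parity 0, sent rp 0 → ok
  r3: data parity 1, sent rp 1 → ok
Recompute each column's even parity and compare to cp:
  c0: data parity 1, sent cp 0 → mismatch
  c1: data parity 0, sent cp 0 → ok
  c2: data parity 0, sent cp 0 → ok
Exactly one row (r0) and one column (c0) fail → the flipped bit is at their intersection.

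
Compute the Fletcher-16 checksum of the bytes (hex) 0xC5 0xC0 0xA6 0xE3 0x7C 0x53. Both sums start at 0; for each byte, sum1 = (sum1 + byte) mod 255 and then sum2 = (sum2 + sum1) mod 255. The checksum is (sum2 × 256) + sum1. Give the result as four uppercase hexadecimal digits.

Running sums (mod 255):
  after byte 0 (0xC5): sum1=197, sum2=197
  after byte 1 (0xC0): sum1=134, sum2=76
  after byte 2 (0xA6): sum1=45, sum2=121
  after byte 3 (0xE3): sum1=17, sum2=138
  after byte 4 (0x7C): sum1=141, sum2=24
  after byte 5 (0x53): sum1=224, sum2=248
Checksum = sum2·256 + sum1 = 248·256 + 224 = 63712 = 0xF8E0.

F8E0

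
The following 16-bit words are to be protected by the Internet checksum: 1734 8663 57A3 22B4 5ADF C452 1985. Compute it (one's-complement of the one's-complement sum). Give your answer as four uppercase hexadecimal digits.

One's-complement addition (fold any carry out of bit 15 back into bit 0):
  0x1734 + 0x8663 = 0x09D97
  0x9D97 + 0x57A3 = 0x0F53A
  0xF53A + 0x22B4 = 0x117EE → wrap carry → 0x17EF
  0x17EF + 0x5ADF = 0x072CE
  0x72CE + 0xC452 = 0x13720 → wrap carry → 0x3721
  0x3721 + 0x1985 = 0x050A6
One's-complement sum = 0x50A6.
Checksum = ~0x50A6 & 0xFFFF = 0xAF59.

AF59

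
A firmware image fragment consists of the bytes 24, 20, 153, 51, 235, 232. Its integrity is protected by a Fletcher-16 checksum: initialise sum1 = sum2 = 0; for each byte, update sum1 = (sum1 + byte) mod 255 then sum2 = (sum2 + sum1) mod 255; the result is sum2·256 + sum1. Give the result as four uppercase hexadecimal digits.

Running sums (mod 255):
  after byte 0 (24): sum1=24, sum2=24
  after byte 1 (20): sum1=44, sum2=68
  after byte 2 (153): sum1=197, sum2=10
  after byte 3 (51): sum1=248, sum2=3
  after byte 4 (235): sum1=228, sum2=231
  after byte 5 (232): sum1=205, sum2=181
Checksum = sum2·256 + sum1 = 181·256 + 205 = 46541 = 0xB5CD.

B5CD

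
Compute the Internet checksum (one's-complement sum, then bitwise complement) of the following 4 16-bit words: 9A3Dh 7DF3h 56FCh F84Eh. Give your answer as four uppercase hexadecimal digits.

9883

One's-complement addition (fold any carry out of bit 15 back into bit 0):
  0x9A3D + 0x7DF3 = 0x11830 → wrap carry → 0x1831
  0x1831 + 0x56FC = 0x06F2D
  0x6F2D + 0xF84E = 0x1677B → wrap carry → 0x677C
One's-complement sum = 0x677C.
Checksum = ~0x677C & 0xFFFF = 0x9883.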